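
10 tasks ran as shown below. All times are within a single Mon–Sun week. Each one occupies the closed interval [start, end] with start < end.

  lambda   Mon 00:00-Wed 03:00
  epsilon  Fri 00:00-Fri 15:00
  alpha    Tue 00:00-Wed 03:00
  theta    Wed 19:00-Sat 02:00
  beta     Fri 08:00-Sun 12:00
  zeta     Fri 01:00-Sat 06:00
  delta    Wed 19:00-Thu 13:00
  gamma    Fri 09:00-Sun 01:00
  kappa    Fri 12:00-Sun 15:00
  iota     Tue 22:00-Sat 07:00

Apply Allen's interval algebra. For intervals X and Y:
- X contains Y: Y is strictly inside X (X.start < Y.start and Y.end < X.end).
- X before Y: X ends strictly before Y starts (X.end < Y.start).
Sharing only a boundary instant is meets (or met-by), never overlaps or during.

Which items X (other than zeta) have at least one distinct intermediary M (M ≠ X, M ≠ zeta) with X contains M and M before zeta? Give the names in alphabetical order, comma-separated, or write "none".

iota

Target zeta = [Fri 01:00, Sat 06:00].
Intermediaries M with M before zeta: alpha, delta, lambda.
Via alpha — items with X contains alpha: none.
Via delta — items with X contains delta: iota.
Via lambda — items with X contains lambda: none.
Union: iota.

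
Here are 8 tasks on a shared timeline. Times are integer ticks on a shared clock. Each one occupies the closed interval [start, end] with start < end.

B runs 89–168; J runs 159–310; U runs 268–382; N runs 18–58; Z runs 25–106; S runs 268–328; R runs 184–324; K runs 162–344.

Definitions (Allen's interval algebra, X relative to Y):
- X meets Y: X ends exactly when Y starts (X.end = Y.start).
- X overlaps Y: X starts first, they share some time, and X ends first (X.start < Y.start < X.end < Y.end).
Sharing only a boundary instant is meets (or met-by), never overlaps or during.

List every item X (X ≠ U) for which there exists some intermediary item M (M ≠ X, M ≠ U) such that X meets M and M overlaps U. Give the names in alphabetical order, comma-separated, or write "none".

none

Target U = [268, 382].
Intermediaries M with M overlaps U: J, K, R.
Via J — items with X meets J: none.
Via K — items with X meets K: none.
Via R — items with X meets R: none.
Union: none.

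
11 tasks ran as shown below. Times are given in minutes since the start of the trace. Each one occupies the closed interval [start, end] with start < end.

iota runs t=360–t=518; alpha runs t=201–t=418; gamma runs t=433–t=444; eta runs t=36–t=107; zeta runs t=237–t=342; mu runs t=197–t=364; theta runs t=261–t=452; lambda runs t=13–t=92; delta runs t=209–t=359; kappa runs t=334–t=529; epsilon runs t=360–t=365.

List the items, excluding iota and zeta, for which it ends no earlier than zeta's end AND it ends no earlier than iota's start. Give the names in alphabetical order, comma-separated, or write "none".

alpha, epsilon, gamma, kappa, mu, theta

Conditions: its end is no earlier than zeta's end (X.end >= t=342) AND its end is no earlier than iota's start (X.end >= t=360).
alpha: end t=418 >= t=342? ✓; end t=418 >= t=360? ✓ → yes.
delta: end t=359 >= t=342? ✓; end t=359 >= t=360? ✗ → no.
epsilon: end t=365 >= t=342? ✓; end t=365 >= t=360? ✓ → yes.
eta: end t=107 >= t=342? ✗; end t=107 >= t=360? ✗ → no.
gamma: end t=444 >= t=342? ✓; end t=444 >= t=360? ✓ → yes.
kappa: end t=529 >= t=342? ✓; end t=529 >= t=360? ✓ → yes.
lambda: end t=92 >= t=342? ✗; end t=92 >= t=360? ✗ → no.
mu: end t=364 >= t=342? ✓; end t=364 >= t=360? ✓ → yes.
theta: end t=452 >= t=342? ✓; end t=452 >= t=360? ✓ → yes.
Result: alpha, epsilon, gamma, kappa, mu, theta.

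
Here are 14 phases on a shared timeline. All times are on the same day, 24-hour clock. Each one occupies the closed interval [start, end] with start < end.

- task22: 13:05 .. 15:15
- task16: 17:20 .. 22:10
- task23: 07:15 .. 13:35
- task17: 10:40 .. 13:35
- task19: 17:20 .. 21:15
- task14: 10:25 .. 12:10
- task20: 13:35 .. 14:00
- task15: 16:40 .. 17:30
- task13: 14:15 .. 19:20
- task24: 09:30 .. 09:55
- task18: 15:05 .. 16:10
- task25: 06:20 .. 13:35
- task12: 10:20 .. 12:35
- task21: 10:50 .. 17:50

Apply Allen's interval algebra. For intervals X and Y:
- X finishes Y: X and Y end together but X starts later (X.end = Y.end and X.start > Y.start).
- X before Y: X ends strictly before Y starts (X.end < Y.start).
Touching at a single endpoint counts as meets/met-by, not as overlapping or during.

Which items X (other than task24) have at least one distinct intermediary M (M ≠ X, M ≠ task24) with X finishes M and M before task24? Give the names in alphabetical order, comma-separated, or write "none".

Target task24 = [09:30, 09:55].
Intermediaries M with M before task24: none.
Union: none.

none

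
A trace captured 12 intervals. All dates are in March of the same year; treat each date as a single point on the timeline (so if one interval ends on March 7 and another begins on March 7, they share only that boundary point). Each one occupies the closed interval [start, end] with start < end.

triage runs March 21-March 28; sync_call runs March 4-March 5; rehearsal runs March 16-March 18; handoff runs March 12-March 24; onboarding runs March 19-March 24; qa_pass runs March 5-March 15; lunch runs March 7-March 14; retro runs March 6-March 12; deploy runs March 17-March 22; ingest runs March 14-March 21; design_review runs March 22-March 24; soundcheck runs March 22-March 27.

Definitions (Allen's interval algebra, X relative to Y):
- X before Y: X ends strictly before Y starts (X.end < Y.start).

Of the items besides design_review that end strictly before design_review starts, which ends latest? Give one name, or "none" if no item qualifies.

ingest

Target design_review = [March 22, March 24].
deploy [March 17, March 22] → meets → excluded.
handoff [March 12, March 24] → finished-by → excluded.
ingest [March 14, March 21] → before → candidate.
lunch [March 7, March 14] → before → candidate.
onboarding [March 19, March 24] → finished-by → excluded.
qa_pass [March 5, March 15] → before → candidate.
rehearsal [March 16, March 18] → before → candidate.
retro [March 6, March 12] → before → candidate.
soundcheck [March 22, March 27] → started-by → excluded.
sync_call [March 4, March 5] → before → candidate.
triage [March 21, March 28] → contains → excluded.
Among candidates, latest end is March 21 → ingest.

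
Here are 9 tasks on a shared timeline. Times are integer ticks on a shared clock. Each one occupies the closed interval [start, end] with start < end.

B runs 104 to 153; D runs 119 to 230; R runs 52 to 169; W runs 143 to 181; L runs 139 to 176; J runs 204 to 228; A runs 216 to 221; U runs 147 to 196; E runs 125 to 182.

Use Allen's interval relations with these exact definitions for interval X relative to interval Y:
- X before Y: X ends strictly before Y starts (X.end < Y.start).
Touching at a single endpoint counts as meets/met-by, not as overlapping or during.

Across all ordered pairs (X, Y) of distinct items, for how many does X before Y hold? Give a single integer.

Checking all 72 ordered pairs for relation 'before'; matching pairs in alphabetical order:
(B, A): B before A ✓
(B, J): B before J ✓
(E, A): E before A ✓
(E, J): E before J ✓
(L, A): L before A ✓
(L, J): L before J ✓
(R, A): R before A ✓
(R, J): R before J ✓
(U, A): U before A ✓
(U, J): U before J ✓
(W, A): W before A ✓
(W, J): W before J ✓
Count: 12.

12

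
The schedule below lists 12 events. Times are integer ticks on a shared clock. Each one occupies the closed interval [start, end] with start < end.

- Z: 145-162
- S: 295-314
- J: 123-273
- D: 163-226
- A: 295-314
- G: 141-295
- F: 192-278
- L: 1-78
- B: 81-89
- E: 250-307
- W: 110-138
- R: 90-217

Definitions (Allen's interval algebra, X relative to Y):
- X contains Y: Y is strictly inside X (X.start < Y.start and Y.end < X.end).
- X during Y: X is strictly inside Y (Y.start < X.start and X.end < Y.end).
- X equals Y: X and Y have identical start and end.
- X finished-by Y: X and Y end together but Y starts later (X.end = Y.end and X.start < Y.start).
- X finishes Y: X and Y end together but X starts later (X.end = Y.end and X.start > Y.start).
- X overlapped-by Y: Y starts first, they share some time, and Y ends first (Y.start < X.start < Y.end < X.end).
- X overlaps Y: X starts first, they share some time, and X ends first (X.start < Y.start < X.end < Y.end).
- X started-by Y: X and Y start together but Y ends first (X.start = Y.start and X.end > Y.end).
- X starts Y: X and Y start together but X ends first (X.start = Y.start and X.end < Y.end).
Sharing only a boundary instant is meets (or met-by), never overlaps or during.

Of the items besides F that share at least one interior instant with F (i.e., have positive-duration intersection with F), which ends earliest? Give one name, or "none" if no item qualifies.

Target F = [192, 278].
A [295, 314] → after → excluded.
B [81, 89] → before → excluded.
D [163, 226] → overlaps → candidate.
E [250, 307] → overlapped-by → candidate.
G [141, 295] → contains → candidate.
J [123, 273] → overlaps → candidate.
L [1, 78] → before → excluded.
R [90, 217] → overlaps → candidate.
S [295, 314] → after → excluded.
W [110, 138] → before → excluded.
Z [145, 162] → before → excluded.
Among candidates, earliest end is 217 → R.

R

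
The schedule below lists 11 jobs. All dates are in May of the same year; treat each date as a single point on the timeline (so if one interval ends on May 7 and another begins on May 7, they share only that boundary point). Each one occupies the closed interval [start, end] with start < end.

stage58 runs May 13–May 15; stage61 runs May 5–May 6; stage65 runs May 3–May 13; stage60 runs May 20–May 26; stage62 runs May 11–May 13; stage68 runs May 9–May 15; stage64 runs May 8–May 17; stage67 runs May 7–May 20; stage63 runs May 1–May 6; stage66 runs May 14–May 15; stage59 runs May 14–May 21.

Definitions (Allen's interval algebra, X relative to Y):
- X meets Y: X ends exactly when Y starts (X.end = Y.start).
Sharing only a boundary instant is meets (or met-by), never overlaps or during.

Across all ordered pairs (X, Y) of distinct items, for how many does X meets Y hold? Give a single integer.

3

Checking all 110 ordered pairs for relation 'meets'; matching pairs in alphabetical order:
(stage62, stage58): stage62 meets stage58 ✓
(stage65, stage58): stage65 meets stage58 ✓
(stage67, stage60): stage67 meets stage60 ✓
Count: 3.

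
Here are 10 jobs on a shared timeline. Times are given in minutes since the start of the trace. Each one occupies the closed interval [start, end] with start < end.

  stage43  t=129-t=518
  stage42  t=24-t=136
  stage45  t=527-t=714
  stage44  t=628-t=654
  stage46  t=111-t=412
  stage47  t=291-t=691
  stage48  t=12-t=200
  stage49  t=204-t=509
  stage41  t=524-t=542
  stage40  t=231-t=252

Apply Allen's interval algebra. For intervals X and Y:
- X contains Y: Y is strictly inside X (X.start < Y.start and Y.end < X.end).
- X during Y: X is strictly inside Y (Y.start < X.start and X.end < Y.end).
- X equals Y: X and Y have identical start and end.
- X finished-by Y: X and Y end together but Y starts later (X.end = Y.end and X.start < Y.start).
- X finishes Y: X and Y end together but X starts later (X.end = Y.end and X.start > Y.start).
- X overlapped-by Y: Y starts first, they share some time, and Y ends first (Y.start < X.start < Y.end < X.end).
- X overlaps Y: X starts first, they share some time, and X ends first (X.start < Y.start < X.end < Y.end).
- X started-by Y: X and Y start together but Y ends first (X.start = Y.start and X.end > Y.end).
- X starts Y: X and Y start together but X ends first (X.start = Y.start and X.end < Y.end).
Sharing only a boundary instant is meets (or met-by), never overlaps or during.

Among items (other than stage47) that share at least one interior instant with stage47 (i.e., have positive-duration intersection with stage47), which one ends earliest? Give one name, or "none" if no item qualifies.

Target stage47 = [t=291, t=691].
stage40 [t=231, t=252] → before → excluded.
stage41 [t=524, t=542] → during → candidate.
stage42 [t=24, t=136] → before → excluded.
stage43 [t=129, t=518] → overlaps → candidate.
stage44 [t=628, t=654] → during → candidate.
stage45 [t=527, t=714] → overlapped-by → candidate.
stage46 [t=111, t=412] → overlaps → candidate.
stage48 [t=12, t=200] → before → excluded.
stage49 [t=204, t=509] → overlaps → candidate.
Among candidates, earliest end is t=412 → stage46.

stage46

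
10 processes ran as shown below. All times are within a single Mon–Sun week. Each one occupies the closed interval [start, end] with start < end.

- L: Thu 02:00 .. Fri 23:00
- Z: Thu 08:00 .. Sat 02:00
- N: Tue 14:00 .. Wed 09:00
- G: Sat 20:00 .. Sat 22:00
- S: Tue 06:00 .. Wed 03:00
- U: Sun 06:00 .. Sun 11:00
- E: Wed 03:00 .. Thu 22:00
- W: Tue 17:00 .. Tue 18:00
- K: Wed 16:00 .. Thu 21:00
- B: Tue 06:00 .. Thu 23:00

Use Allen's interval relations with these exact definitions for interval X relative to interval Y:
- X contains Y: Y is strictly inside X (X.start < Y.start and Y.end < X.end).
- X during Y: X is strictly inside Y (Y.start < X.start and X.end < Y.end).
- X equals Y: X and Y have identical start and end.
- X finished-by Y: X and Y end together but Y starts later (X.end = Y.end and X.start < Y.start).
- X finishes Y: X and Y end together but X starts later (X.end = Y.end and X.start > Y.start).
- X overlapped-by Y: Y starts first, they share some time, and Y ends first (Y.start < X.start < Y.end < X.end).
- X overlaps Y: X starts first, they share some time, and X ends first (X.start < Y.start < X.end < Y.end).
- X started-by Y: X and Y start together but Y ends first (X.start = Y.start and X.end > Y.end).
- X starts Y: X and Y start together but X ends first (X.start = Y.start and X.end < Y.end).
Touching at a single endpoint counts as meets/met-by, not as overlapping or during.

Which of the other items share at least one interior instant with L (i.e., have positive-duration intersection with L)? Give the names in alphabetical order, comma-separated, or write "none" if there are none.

Target L = [Thu 02:00, Fri 23:00].
B [Tue 06:00, Thu 23:00] → overlaps → yes.
E [Wed 03:00, Thu 22:00] → overlaps → yes.
G [Sat 20:00, Sat 22:00] → after → no.
K [Wed 16:00, Thu 21:00] → overlaps → yes.
N [Tue 14:00, Wed 09:00] → before → no.
S [Tue 06:00, Wed 03:00] → before → no.
U [Sun 06:00, Sun 11:00] → after → no.
W [Tue 17:00, Tue 18:00] → before → no.
Z [Thu 08:00, Sat 02:00] → overlapped-by → yes.
Result: B, E, K, Z.

B, E, K, Z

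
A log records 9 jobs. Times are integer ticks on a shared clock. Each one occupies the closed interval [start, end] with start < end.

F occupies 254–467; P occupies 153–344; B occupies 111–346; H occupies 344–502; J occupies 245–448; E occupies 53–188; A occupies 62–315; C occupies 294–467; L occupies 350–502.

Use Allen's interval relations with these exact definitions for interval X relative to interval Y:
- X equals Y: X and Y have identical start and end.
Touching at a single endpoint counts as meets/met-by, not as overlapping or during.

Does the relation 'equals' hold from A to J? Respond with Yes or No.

A = [62, 315], J = [245, 448].
Actual relation of A to J: overlaps.
Asked whether 'equals' holds → No.

No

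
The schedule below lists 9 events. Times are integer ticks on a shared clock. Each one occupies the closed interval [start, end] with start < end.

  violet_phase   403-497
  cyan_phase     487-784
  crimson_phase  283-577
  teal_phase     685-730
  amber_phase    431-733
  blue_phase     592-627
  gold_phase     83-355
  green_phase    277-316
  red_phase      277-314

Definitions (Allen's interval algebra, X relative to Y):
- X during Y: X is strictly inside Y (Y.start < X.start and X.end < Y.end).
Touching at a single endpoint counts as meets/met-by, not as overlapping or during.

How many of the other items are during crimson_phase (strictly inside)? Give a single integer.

1

Target crimson_phase = [283, 577].
amber_phase [431, 733] → overlapped-by → no.
blue_phase [592, 627] → after → no.
cyan_phase [487, 784] → overlapped-by → no.
gold_phase [83, 355] → overlaps → no.
green_phase [277, 316] → overlaps → no.
red_phase [277, 314] → overlaps → no.
teal_phase [685, 730] → after → no.
violet_phase [403, 497] → during → counts.
Total: 1.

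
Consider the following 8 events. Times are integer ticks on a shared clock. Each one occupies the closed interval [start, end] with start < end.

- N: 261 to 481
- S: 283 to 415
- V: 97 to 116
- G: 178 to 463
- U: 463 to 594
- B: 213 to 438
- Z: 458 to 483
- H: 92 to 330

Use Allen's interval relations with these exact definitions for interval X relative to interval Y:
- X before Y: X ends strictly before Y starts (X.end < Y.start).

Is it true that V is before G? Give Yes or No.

Yes

V = [97, 116], G = [178, 463].
Actual relation of V to G: before.
Asked whether 'before' holds → Yes.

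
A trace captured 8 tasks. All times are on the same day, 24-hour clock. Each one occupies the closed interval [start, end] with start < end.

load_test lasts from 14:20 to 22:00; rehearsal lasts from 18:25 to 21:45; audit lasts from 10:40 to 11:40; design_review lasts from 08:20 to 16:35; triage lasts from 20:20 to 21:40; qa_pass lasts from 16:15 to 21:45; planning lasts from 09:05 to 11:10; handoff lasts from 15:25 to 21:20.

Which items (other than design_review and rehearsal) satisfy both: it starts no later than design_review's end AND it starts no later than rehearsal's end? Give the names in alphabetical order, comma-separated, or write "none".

Conditions: its start is no later than design_review's end (X.start <= 16:35) AND its start is no later than rehearsal's end (X.start <= 21:45).
audit: start 10:40 <= 16:35? ✓; start 10:40 <= 21:45? ✓ → yes.
handoff: start 15:25 <= 16:35? ✓; start 15:25 <= 21:45? ✓ → yes.
load_test: start 14:20 <= 16:35? ✓; start 14:20 <= 21:45? ✓ → yes.
planning: start 09:05 <= 16:35? ✓; start 09:05 <= 21:45? ✓ → yes.
qa_pass: start 16:15 <= 16:35? ✓; start 16:15 <= 21:45? ✓ → yes.
triage: start 20:20 <= 16:35? ✗; start 20:20 <= 21:45? ✓ → no.
Result: audit, handoff, load_test, planning, qa_pass.

audit, handoff, load_test, planning, qa_pass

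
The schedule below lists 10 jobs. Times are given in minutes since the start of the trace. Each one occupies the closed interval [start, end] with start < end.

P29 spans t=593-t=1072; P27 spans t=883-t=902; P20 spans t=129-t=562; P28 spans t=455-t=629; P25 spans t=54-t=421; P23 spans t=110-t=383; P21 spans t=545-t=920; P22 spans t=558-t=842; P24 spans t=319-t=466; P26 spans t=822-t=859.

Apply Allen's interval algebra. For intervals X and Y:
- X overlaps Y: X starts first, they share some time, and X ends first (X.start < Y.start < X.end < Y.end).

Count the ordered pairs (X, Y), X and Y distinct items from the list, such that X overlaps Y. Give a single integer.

Checking all 90 ordered pairs for relation 'overlaps'; matching pairs in alphabetical order:
(P20, P21): P20 overlaps P21 ✓
(P20, P22): P20 overlaps P22 ✓
(P20, P28): P20 overlaps P28 ✓
(P21, P29): P21 overlaps P29 ✓
(P22, P26): P22 overlaps P26 ✓
(P22, P29): P22 overlaps P29 ✓
(P23, P20): P23 overlaps P20 ✓
(P23, P24): P23 overlaps P24 ✓
(P24, P28): P24 overlaps P28 ✓
(P25, P20): P25 overlaps P20 ✓
(P25, P24): P25 overlaps P24 ✓
(P28, P21): P28 overlaps P21 ✓
(P28, P22): P28 overlaps P22 ✓
(P28, P29): P28 overlaps P29 ✓
Count: 14.

14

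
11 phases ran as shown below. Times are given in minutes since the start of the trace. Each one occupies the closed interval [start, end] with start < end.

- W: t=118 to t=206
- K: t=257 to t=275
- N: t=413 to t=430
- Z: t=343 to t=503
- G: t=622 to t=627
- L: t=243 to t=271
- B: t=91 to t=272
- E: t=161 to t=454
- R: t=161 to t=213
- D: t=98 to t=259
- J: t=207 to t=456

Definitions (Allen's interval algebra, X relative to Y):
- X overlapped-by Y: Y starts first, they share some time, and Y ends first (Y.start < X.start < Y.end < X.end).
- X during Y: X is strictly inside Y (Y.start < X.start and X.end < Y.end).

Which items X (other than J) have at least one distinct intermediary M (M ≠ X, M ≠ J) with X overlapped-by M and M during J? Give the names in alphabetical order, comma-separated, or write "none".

K

Target J = [t=207, t=456].
Intermediaries M with M during J: K, L, N.
Via K — items with X overlapped-by K: none.
Via L — items with X overlapped-by L: K.
Via N — items with X overlapped-by N: none.
Union: K.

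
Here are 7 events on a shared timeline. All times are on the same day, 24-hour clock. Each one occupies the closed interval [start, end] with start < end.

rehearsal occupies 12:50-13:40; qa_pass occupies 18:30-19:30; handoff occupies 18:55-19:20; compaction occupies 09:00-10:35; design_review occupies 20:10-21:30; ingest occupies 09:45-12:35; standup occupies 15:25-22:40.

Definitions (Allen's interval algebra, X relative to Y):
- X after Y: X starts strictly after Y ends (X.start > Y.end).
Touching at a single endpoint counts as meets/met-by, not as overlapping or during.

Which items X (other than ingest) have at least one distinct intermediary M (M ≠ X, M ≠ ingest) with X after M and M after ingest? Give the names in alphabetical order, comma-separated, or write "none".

design_review, handoff, qa_pass, standup

Target ingest = [09:45, 12:35].
Intermediaries M with M after ingest: design_review, handoff, qa_pass, rehearsal, standup.
Via design_review — items with X after design_review: none.
Via handoff — items with X after handoff: design_review.
Via qa_pass — items with X after qa_pass: design_review.
Via rehearsal — items with X after rehearsal: design_review, handoff, qa_pass, standup.
Via standup — items with X after standup: none.
Union: design_review, handoff, qa_pass, standup.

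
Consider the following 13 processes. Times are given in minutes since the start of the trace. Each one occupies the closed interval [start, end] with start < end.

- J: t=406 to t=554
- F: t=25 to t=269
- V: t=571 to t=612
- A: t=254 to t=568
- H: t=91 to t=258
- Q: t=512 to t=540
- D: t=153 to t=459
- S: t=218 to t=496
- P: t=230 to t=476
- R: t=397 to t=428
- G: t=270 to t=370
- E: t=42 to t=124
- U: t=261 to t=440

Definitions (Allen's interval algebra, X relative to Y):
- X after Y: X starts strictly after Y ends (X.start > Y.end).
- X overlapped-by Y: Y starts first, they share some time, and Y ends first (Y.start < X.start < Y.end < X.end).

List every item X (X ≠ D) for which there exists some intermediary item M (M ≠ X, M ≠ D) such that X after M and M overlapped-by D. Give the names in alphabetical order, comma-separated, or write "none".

Q, V

Target D = [t=153, t=459].
Intermediaries M with M overlapped-by D: A, J, P, S.
Via A — items with X after A: V.
Via J — items with X after J: V.
Via P — items with X after P: Q, V.
Via S — items with X after S: Q, V.
Union: Q, V.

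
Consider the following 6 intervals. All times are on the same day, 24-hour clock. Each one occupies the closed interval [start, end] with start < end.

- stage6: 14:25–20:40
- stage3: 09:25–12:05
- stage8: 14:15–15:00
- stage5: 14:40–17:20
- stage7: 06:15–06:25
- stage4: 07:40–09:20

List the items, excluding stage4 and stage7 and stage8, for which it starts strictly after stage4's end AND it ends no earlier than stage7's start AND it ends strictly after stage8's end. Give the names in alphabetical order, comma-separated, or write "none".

Conditions: its start is strictly after stage4's end (X.start > 09:20) AND its end is no earlier than stage7's start (X.end >= 06:15) AND its end is strictly after stage8's end (X.end > 15:00).
stage3: start 09:25 > 09:20? ✓; end 12:05 >= 06:15? ✓; end 12:05 > 15:00? ✗ → no.
stage5: start 14:40 > 09:20? ✓; end 17:20 >= 06:15? ✓; end 17:20 > 15:00? ✓ → yes.
stage6: start 14:25 > 09:20? ✓; end 20:40 >= 06:15? ✓; end 20:40 > 15:00? ✓ → yes.
Result: stage5, stage6.

stage5, stage6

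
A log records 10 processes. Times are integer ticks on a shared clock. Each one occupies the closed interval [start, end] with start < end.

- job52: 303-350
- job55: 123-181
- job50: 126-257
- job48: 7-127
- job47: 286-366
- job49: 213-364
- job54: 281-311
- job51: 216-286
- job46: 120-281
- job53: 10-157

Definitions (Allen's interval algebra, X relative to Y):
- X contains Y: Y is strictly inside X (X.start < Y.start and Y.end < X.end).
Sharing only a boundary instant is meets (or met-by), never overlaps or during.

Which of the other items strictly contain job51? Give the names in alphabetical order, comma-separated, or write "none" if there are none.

Target job51 = [216, 286].
job46 [120, 281] → overlaps → no.
job47 [286, 366] → met-by → no.
job48 [7, 127] → before → no.
job49 [213, 364] → contains → yes.
job50 [126, 257] → overlaps → no.
job52 [303, 350] → after → no.
job53 [10, 157] → before → no.
job54 [281, 311] → overlapped-by → no.
job55 [123, 181] → before → no.
Result: job49.

job49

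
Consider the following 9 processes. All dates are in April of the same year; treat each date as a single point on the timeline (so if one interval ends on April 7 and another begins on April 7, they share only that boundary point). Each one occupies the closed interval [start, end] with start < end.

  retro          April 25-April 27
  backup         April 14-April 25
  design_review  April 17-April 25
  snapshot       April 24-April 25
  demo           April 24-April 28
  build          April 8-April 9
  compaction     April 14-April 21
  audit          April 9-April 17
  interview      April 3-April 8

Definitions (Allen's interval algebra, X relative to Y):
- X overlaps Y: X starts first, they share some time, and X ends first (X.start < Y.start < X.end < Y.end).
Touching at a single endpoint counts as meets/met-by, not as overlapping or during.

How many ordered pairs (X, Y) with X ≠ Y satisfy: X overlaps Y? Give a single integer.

5

Checking all 72 ordered pairs for relation 'overlaps'; matching pairs in alphabetical order:
(audit, backup): audit overlaps backup ✓
(audit, compaction): audit overlaps compaction ✓
(backup, demo): backup overlaps demo ✓
(compaction, design_review): compaction overlaps design_review ✓
(design_review, demo): design_review overlaps demo ✓
Count: 5.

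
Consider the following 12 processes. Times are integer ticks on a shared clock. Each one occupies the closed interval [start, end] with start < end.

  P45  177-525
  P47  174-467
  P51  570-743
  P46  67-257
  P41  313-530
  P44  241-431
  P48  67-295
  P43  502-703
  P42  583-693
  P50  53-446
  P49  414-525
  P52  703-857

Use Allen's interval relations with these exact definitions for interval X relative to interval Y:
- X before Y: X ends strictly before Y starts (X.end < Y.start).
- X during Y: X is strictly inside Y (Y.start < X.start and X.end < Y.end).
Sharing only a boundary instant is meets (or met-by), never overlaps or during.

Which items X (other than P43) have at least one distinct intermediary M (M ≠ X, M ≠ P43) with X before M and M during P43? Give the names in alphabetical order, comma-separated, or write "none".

Target P43 = [502, 703].
Intermediaries M with M during P43: P42.
Via P42 — items with X before P42: P41, P44, P45, P46, P47, P48, P49, P50.
Union: P41, P44, P45, P46, P47, P48, P49, P50.

P41, P44, P45, P46, P47, P48, P49, P50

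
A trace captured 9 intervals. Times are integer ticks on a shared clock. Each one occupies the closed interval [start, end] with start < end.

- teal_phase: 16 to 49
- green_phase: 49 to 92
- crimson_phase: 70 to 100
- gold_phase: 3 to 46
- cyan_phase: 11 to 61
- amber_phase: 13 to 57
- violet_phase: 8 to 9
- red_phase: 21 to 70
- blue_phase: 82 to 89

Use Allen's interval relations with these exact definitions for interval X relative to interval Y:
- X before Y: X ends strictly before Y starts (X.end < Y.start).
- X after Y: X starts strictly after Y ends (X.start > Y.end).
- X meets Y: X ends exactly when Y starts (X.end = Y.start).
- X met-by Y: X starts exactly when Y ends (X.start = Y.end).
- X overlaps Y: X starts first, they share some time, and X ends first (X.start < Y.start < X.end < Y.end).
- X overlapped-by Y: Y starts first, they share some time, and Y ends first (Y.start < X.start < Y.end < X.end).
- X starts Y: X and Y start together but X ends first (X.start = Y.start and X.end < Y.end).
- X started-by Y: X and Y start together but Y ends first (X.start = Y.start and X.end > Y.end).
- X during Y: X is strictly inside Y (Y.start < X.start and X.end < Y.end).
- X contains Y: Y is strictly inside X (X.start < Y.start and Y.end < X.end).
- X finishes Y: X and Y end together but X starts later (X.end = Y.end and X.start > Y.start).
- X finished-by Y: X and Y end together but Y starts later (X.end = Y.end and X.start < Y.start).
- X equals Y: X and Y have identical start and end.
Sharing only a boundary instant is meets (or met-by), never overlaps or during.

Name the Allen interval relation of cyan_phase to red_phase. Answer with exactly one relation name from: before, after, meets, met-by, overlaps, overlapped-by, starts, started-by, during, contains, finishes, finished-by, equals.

cyan_phase = [11, 61]; red_phase = [21, 70].
Compare endpoints: cyan_phase.start < red_phase.start, cyan_phase.start < red_phase.end, cyan_phase.end > red_phase.start, cyan_phase.end < red_phase.end.
That pattern is 'overlaps'.

overlaps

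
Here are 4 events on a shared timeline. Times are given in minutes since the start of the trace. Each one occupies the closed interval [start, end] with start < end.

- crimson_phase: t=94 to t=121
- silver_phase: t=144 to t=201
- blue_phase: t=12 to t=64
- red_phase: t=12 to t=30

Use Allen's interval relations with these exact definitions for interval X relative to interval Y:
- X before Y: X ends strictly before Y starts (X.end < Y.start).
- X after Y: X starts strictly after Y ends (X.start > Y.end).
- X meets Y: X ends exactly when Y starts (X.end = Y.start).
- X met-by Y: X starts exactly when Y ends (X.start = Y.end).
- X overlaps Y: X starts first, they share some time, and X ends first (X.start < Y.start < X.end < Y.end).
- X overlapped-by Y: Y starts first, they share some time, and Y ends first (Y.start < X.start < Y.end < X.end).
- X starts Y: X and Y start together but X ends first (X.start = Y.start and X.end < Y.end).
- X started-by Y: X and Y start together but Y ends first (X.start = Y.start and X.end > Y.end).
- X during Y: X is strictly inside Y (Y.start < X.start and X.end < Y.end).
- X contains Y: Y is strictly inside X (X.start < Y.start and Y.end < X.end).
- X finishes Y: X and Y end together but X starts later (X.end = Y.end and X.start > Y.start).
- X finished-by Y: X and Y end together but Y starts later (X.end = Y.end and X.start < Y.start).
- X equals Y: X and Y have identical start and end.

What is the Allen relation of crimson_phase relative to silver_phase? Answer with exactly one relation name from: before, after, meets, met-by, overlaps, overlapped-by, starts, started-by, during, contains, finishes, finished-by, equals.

before

crimson_phase = [t=94, t=121]; silver_phase = [t=144, t=201].
Compare endpoints: crimson_phase.start < silver_phase.start, crimson_phase.start < silver_phase.end, crimson_phase.end < silver_phase.start, crimson_phase.end < silver_phase.end.
That pattern is 'before'.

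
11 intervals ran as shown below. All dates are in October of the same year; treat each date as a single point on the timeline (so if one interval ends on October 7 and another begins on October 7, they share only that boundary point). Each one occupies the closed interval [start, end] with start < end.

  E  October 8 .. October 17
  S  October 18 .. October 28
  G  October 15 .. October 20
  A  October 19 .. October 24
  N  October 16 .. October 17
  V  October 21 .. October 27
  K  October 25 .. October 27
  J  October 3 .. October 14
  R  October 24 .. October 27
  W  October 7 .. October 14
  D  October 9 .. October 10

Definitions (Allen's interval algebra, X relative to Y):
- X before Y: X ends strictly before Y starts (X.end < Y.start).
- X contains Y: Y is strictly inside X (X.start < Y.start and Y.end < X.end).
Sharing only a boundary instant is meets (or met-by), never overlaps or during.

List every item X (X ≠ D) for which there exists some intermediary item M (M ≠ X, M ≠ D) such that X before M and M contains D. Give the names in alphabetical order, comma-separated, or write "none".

none

Target D = [October 9, October 10].
Intermediaries M with M contains D: E, J, W.
Via E — items with X before E: none.
Via J — items with X before J: none.
Via W — items with X before W: none.
Union: none.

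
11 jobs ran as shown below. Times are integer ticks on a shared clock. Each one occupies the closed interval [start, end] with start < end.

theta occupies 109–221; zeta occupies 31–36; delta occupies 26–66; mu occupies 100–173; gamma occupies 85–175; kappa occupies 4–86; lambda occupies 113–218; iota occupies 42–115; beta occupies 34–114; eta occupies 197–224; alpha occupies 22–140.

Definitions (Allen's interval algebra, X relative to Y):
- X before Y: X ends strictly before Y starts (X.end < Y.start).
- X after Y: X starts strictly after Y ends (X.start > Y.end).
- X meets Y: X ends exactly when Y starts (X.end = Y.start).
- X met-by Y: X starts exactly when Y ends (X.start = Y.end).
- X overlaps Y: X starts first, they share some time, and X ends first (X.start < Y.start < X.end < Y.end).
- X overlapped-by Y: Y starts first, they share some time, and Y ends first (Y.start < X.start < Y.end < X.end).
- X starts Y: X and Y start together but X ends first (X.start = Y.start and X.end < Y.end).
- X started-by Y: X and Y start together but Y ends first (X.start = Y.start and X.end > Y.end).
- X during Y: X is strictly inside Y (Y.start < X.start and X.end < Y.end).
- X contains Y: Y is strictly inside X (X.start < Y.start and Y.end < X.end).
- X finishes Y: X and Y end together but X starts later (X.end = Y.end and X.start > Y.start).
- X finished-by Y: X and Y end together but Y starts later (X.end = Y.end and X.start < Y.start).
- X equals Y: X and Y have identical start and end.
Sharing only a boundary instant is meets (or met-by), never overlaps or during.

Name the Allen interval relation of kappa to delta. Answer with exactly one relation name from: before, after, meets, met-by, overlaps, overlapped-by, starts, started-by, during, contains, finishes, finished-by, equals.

kappa = [4, 86]; delta = [26, 66].
Compare endpoints: kappa.start < delta.start, kappa.start < delta.end, kappa.end > delta.start, kappa.end > delta.end.
That pattern is 'contains'.

contains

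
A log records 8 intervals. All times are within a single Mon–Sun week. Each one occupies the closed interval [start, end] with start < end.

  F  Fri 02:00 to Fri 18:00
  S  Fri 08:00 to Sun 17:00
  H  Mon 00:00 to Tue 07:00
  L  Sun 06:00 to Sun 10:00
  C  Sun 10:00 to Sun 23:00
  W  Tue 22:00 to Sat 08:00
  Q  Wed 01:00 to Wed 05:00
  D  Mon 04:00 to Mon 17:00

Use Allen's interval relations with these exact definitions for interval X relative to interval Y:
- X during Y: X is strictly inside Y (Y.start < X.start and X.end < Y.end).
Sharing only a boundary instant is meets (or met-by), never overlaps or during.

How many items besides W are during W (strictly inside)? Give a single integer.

2

Target W = [Tue 22:00, Sat 08:00].
C [Sun 10:00, Sun 23:00] → after → no.
D [Mon 04:00, Mon 17:00] → before → no.
F [Fri 02:00, Fri 18:00] → during → counts.
H [Mon 00:00, Tue 07:00] → before → no.
L [Sun 06:00, Sun 10:00] → after → no.
Q [Wed 01:00, Wed 05:00] → during → counts.
S [Fri 08:00, Sun 17:00] → overlapped-by → no.
Total: 2.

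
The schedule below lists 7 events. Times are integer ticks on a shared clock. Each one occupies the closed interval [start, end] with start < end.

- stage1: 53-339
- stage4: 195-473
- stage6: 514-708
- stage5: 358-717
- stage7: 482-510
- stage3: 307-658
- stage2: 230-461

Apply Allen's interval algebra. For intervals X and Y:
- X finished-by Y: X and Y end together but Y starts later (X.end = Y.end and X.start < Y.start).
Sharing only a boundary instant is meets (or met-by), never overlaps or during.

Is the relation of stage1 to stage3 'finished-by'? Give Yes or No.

No

stage1 = [53, 339], stage3 = [307, 658].
Actual relation of stage1 to stage3: overlaps.
Asked whether 'finished-by' holds → No.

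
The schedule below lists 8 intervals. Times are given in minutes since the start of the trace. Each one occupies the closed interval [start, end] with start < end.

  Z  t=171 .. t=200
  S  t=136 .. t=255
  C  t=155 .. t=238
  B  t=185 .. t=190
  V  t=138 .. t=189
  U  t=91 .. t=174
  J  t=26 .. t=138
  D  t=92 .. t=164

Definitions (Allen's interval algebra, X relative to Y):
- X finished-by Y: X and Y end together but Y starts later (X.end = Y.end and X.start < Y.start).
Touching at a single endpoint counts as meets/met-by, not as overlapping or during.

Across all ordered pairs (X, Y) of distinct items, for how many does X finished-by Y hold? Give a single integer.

0

Checking all 56 ordered pairs for relation 'finished-by'; matching pairs in alphabetical order:
No pair satisfies it.
Count: 0.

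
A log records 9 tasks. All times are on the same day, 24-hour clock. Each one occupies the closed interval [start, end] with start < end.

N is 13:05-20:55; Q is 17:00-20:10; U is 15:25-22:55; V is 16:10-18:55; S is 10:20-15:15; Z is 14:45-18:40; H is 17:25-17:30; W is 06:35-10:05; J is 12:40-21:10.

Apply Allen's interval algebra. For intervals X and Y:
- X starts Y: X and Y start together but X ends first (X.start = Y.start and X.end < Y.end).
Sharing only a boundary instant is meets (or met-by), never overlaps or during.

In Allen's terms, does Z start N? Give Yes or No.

No

Z = [14:45, 18:40], N = [13:05, 20:55].
Actual relation of Z to N: during.
Asked whether 'starts' holds → No.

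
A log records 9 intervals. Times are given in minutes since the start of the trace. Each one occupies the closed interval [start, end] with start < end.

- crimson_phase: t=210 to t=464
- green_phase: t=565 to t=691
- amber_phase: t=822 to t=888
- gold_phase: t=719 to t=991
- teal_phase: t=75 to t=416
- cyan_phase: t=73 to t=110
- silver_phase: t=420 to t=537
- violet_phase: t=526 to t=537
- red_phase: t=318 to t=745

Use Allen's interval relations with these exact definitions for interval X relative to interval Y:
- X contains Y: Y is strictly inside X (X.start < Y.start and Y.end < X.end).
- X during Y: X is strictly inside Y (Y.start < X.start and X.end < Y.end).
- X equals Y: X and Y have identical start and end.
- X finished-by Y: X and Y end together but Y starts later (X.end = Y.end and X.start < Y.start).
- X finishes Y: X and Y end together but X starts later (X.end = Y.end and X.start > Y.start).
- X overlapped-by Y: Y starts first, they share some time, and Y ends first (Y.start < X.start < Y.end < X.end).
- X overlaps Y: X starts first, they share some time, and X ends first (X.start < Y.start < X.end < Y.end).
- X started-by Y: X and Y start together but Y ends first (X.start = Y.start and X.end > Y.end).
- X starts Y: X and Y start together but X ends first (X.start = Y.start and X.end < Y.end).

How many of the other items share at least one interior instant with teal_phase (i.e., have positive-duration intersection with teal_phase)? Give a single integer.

Target teal_phase = [t=75, t=416].
amber_phase [t=822, t=888] → after → no.
crimson_phase [t=210, t=464] → overlapped-by → counts.
cyan_phase [t=73, t=110] → overlaps → counts.
gold_phase [t=719, t=991] → after → no.
green_phase [t=565, t=691] → after → no.
red_phase [t=318, t=745] → overlapped-by → counts.
silver_phase [t=420, t=537] → after → no.
violet_phase [t=526, t=537] → after → no.
Total: 3.

3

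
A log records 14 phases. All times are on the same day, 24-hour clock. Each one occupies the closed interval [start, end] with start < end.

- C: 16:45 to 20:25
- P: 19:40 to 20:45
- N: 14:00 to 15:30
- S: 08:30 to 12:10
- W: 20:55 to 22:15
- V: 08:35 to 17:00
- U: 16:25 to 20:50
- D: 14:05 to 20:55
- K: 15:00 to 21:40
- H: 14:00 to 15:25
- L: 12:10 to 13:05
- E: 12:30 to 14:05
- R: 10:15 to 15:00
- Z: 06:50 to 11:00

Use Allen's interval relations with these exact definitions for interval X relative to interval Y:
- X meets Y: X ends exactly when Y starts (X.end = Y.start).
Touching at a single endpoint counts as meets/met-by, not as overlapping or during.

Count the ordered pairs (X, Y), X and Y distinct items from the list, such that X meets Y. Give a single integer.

4

Checking all 182 ordered pairs for relation 'meets'; matching pairs in alphabetical order:
(D, W): D meets W ✓
(E, D): E meets D ✓
(R, K): R meets K ✓
(S, L): S meets L ✓
Count: 4.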